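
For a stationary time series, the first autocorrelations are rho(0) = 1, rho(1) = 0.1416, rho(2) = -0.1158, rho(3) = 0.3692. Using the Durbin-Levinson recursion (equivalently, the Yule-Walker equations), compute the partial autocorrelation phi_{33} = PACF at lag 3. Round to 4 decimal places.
\phi_{33} = 0.4240

The PACF at lag k is phi_{kk}, the last component of the solution
to the Yule-Walker system G_k phi = r_k where
  (G_k)_{ij} = rho(|i - j|), (r_k)_i = rho(i), i,j = 1..k.
Equivalently, Durbin-Levinson gives phi_{kk} iteratively:
  phi_{11} = rho(1)
  phi_{kk} = [rho(k) - sum_{j=1..k-1} phi_{k-1,j} rho(k-j)]
            / [1 - sum_{j=1..k-1} phi_{k-1,j} rho(j)],
  phi_{k,j} = phi_{k-1,j} - phi_{kk} phi_{k-1,k-j},  j = 1..k-1.
Step k = 1:
  phi_11 = rho(1) = 0.1416.
Step k = 2:
  phi_22 = [rho(2) - phi_11 rho(1)] / [1 - phi_11 rho(1)] = [-0.1158 - (0.1416)(0.1416)] / [1 - (0.1416)(0.1416)]
         = -0.13585056 / 0.97994944 = -0.13863.
  Update: phi_21 = phi_11 - phi_22 phi_11 = 0.1416 - (-0.13863)(0.1416) = 0.16123.
Step k = 3:
  phi_33 = [rho(3) - phi_21 rho(2) - phi_22 rho(1)] / [1 - phi_21 rho(1) - phi_22 rho(2)]
    numerator   = 0.3692 - (0.16123)(-0.1158) - (-0.13863)(0.1416) = 0.40750047
    denominator = 1 - (0.16123)(0.1416) - (-0.13863)(-0.1158) = 0.96111645
  phi_33 = 0.40750047 / 0.96111645 = 0.424.
Therefore phi_{33} = 0.4240.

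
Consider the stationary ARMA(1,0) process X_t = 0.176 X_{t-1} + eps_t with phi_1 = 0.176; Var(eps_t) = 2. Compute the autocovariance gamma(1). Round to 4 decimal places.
\gamma(1) = 0.3633

Multiply the model equation by X_{t-k} and take expectations. With theta_0 = psi_0 = 1 and psi_j the MA(infinity) weights, this gives
  gamma(k) - sum_i phi_i gamma(k-i) = c_k,
  c_k = sigma^2 * sum_{j=k..q} theta_j psi_{j-k}   (c_k = 0 for k > q),
using gamma(-m) = gamma(m).
Pure AR (q = 0): c_0 = sigma^2 = 2, c_k = 0 for k >= 1.
Equations for k = 0 and k = 1 (AR order 1):
  gamma(0) = phi_1 gamma(1) + c_0
  gamma(1) = phi_1 gamma(0) + c_1
Substituting the second into the first: gamma(0) (1 - phi_1^2) = c_0 + phi_1 c_1, so
  gamma(0) = c_0 / (1 - phi_1^2) = 2 / (1 - (0.176)^2) = 2 / 0.969024 = 2.063932.
  gamma(1) = phi_1 gamma(0) = (0.176)(2.063932) = 0.363252.
Therefore gamma(1) = 0.3633 (to 4 decimal places).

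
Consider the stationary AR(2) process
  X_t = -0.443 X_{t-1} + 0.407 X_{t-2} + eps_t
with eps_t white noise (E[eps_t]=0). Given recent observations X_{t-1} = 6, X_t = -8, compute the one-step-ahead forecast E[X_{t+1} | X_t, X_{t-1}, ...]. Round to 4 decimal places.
E[X_{t+1} \mid \mathcal F_t] = 5.9860

For an AR(p) model X_t = c + sum_i phi_i X_{t-i} + eps_t, the
one-step-ahead conditional mean is
  E[X_{t+1} | X_t, ...] = c + sum_i phi_i X_{t+1-i}.
Substitute known values:
  E[X_{t+1} | ...] = (-0.443) * (-8) + (0.407) * (6)
                   = 5.9860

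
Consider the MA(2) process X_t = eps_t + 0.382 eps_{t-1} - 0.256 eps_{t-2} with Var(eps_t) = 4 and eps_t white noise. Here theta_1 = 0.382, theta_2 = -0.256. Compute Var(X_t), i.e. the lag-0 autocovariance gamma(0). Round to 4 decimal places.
\gamma(0) = 4.8458

For an MA(q) process X_t = eps_t + sum_i theta_i eps_{t-i} with
Var(eps_t) = sigma^2, the variance is
  gamma(0) = sigma^2 * (1 + sum_i theta_i^2).
  sum_i theta_i^2 = (0.382)^2 + (-0.256)^2 = 0.145924 + 0.065536 = 0.21146.
  gamma(0) = 4 * (1 + 0.21146) = 4 * 1.21146 = 4.84584, which rounds to 4.8458.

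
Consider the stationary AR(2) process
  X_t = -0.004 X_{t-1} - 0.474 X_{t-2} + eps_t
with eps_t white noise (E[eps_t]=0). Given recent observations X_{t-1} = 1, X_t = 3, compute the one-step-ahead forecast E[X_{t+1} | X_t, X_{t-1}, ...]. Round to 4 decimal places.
E[X_{t+1} \mid \mathcal F_t] = -0.4860

For an AR(p) model X_t = c + sum_i phi_i X_{t-i} + eps_t, the
one-step-ahead conditional mean is
  E[X_{t+1} | X_t, ...] = c + sum_i phi_i X_{t+1-i}.
Substitute known values:
  E[X_{t+1} | ...] = (-0.004) * (3) + (-0.474) * (1)
                   = -0.4860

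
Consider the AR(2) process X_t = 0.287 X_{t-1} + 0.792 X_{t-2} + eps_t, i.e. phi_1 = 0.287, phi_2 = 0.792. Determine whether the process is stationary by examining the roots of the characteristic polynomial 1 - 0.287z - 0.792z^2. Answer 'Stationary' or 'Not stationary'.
\text{Not stationary}

The AR(p) characteristic polynomial is P(z) = 1 - 0.287z - 0.792z^2.
Stationarity requires all roots to lie outside the unit circle, i.e. |z| > 1 for every root.
Set 1 + (-0.287) z + (-0.792) z^2 = 0, i.e. a z^2 + b z + c = 0 with a = -0.792, b = -0.287, c = 1.
Discriminant D = b^2 - 4ac = (-0.287)^2 - 4*(-0.792)*1 = 0.082369 - (-3.168) = 3.250369.
D >= 0, so the roots are real: z = (-b +/- sqrt(D)) / (2a) = (0.287 +/- 1.802878) / (-1.584).
  z_1 = (0.287 + 1.802878) / (-1.584) = -1.3194,   |z_1| = 1.3194.
  z_2 = (0.287 - 1.802878) / (-1.584) = 0.957,   |z_2| = 0.957.
Moduli of all roots: 1.3194, 0.9570.
All moduli strictly greater than 1? No.
Verdict: Not stationary.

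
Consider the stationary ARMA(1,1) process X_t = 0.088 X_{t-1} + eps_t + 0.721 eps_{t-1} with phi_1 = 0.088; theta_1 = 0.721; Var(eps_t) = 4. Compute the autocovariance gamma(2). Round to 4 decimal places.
\gamma(2) = 0.3052

Multiply the model equation by X_{t-k} and take expectations. With theta_0 = psi_0 = 1 and psi_j the MA(infinity) weights, this gives
  gamma(k) - sum_i phi_i gamma(k-i) = c_k,
  c_k = sigma^2 * sum_{j=k..q} theta_j psi_{j-k}   (c_k = 0 for k > q),
using gamma(-m) = gamma(m).
psi-weights needed (psi_j = theta_j + sum_i phi_i psi_{j-i}):
  psi_1 = theta_1 + phi_1 = 0.721 + (0.088) = 0.809
Right-hand sides:
  c_0 = sigma^2 (1 + theta_1 psi_1) = 4 * (1 + (0.721)(0.809)) = 4 * 1.583289 = 6.333156
  c_1 = sigma^2 theta_1 = 4 * (0.721) = 2.884
  c_2 = 0
Equations for k = 0 and k = 1 (AR order 1):
  gamma(0) = phi_1 gamma(1) + c_0
  gamma(1) = phi_1 gamma(0) + c_1
Substituting the second into the first: gamma(0) (1 - phi_1^2) = c_0 + phi_1 c_1, so
  gamma(0) = (c_0 + phi_1 c_1) / (1 - phi_1^2) = (6.333156 + (0.088)(2.884)) / (1 - (0.088)^2) = 6.586948 / 0.992256 = 6.638355.
  gamma(1) = phi_1 gamma(0) + c_1 = (0.088)(6.638355) + (2.884) = 3.468175.
For k = 2 (> q): gamma(2) = phi_1 gamma(1) = (0.088)(3.468175) = 0.305199.
Therefore gamma(2) = 0.3052 (to 4 decimal places).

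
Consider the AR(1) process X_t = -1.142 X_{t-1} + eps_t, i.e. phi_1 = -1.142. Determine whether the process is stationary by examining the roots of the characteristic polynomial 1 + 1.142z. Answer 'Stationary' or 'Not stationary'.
\text{Not stationary}

The AR(p) characteristic polynomial is P(z) = 1 + 1.142z.
Stationarity requires all roots to lie outside the unit circle, i.e. |z| > 1 for every root.
This is linear in z: 1 + (1.142) z = 0  =>  z = -1/(1.142) = -0.875657,  |z| = 0.875657.
Moduli of all roots: 0.8757.
All moduli strictly greater than 1? No.
Verdict: Not stationary.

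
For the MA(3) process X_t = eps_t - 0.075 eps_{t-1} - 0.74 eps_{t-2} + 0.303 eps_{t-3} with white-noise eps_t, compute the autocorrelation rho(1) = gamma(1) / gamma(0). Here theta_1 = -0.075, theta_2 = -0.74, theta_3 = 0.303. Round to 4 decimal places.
\rho(1) = -0.1482

For an MA(q) process with theta_0 = 1, the autocovariance is
  gamma(k) = sigma^2 * sum_{i=0..q-k} theta_i * theta_{i+k},
and rho(k) = gamma(k) / gamma(0). Sigma^2 cancels.
  numerator   = (1)*(-0.075) + (-0.075)*(-0.74) + (-0.74)*(0.303) = -0.24372.
  denominator = (1)^2 + (-0.075)^2 + (-0.74)^2 + (0.303)^2 = 1.645034.
  rho(1) = -0.24372 / 1.645034 = -0.1482.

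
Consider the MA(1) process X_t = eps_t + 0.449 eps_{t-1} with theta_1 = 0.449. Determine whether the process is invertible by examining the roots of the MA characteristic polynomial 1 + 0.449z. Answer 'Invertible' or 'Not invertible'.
\text{Invertible}

The MA(q) characteristic polynomial is P(z) = 1 + 0.449z.
Invertibility requires all roots to lie outside the unit circle, i.e. |z| > 1 for every root.
This is linear in z: 1 + (0.449) z = 0  =>  z = -1/(0.449) = -2.227171,  |z| = 2.227171.
Moduli of all roots: 2.2272.
All moduli strictly greater than 1? Yes.
Verdict: Invertible.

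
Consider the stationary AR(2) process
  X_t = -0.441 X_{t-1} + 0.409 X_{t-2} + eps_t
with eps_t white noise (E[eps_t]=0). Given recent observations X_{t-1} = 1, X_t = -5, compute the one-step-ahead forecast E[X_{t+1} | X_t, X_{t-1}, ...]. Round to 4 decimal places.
E[X_{t+1} \mid \mathcal F_t] = 2.6140

For an AR(p) model X_t = c + sum_i phi_i X_{t-i} + eps_t, the
one-step-ahead conditional mean is
  E[X_{t+1} | X_t, ...] = c + sum_i phi_i X_{t+1-i}.
Substitute known values:
  E[X_{t+1} | ...] = (-0.441) * (-5) + (0.409) * (1)
                   = 2.6140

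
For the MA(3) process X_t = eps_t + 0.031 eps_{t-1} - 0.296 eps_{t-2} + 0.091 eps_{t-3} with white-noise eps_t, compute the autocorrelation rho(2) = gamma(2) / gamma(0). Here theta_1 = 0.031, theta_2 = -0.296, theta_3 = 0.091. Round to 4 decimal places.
\rho(2) = -0.2673

For an MA(q) process with theta_0 = 1, the autocovariance is
  gamma(k) = sigma^2 * sum_{i=0..q-k} theta_i * theta_{i+k},
and rho(k) = gamma(k) / gamma(0). Sigma^2 cancels.
  numerator   = (1)*(-0.296) + (0.031)*(0.091) = -0.293179.
  denominator = (1)^2 + (0.031)^2 + (-0.296)^2 + (0.091)^2 = 1.096858.
  rho(2) = -0.293179 / 1.096858 = -0.2673.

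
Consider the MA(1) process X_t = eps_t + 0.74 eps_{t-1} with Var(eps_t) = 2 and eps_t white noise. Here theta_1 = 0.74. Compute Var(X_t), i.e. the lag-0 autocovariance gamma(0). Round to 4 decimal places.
\gamma(0) = 3.0952

For an MA(q) process X_t = eps_t + sum_i theta_i eps_{t-i} with
Var(eps_t) = sigma^2, the variance is
  gamma(0) = sigma^2 * (1 + sum_i theta_i^2).
  sum_i theta_i^2 = (0.74)^2 = 0.5476.
  gamma(0) = 2 * (1 + 0.5476) = 2 * 1.5476 = 3.0952.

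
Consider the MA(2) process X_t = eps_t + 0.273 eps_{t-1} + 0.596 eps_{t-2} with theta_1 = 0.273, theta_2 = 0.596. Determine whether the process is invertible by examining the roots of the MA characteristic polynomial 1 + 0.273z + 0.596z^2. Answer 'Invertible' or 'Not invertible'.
\text{Invertible}

The MA(q) characteristic polynomial is P(z) = 1 + 0.273z + 0.596z^2.
Invertibility requires all roots to lie outside the unit circle, i.e. |z| > 1 for every root.
Set 1 + (0.273) z + (0.596) z^2 = 0, i.e. a z^2 + b z + c = 0 with a = 0.596, b = 0.273, c = 1.
Discriminant D = b^2 - 4ac = (0.273)^2 - 4*(0.596)*1 = 0.074529 - (2.384) = -2.309471.
D < 0, so the roots are the complex-conjugate pair z = (-b +/- i sqrt(-D)) / (2a) = -0.229 +/- 1.2749i.
For a conjugate pair |z|^2 = z * conj(z) = (product of roots) = c/a = 1/(0.596) = 1.677852, so |z| = sqrt(1.677852) = 1.2953 for both roots.
Moduli of all roots: 1.2953, 1.2953.
All moduli strictly greater than 1? Yes.
Verdict: Invertible.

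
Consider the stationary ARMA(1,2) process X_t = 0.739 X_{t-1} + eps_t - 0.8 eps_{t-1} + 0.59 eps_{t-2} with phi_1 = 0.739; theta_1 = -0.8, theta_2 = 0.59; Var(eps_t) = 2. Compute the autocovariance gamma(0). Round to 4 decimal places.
\gamma(0) = 3.3159

Multiply the model equation by X_{t-k} and take expectations. With theta_0 = psi_0 = 1 and psi_j the MA(infinity) weights, this gives
  gamma(k) - sum_i phi_i gamma(k-i) = c_k,
  c_k = sigma^2 * sum_{j=k..q} theta_j psi_{j-k}   (c_k = 0 for k > q),
using gamma(-m) = gamma(m).
psi-weights needed (psi_j = theta_j + sum_i phi_i psi_{j-i}):
  psi_1 = theta_1 + phi_1 = -0.8 + (0.739) = -0.061
  psi_2 = theta_2 + phi_1 psi_1 = 0.59 + (0.739)(-0.061) = 0.544921
Right-hand sides:
  c_0 = sigma^2 (1 + theta_1 psi_1 + theta_2 psi_2) = 2 * (1 + (-0.8)(-0.061) + (0.59)(0.544921)) = 2 * 1.370303 = 2.740607
  c_1 = sigma^2 (theta_1 + theta_2 psi_1) = 2 * (-0.8 + (0.59)(-0.061)) = -1.67198
  c_2 = sigma^2 theta_2 = 2 * (0.59) = 1.18
Equations for k = 0 and k = 1 (AR order 1):
  gamma(0) = phi_1 gamma(1) + c_0
  gamma(1) = phi_1 gamma(0) + c_1
Substituting the second into the first: gamma(0) (1 - phi_1^2) = c_0 + phi_1 c_1, so
  gamma(0) = (c_0 + phi_1 c_1) / (1 - phi_1^2) = (2.740607 + (0.739)(-1.67198)) / (1 - (0.739)^2) = 1.505014 / 0.453879 = 3.315892.
Therefore gamma(0) = 3.3159 (to 4 decimal places).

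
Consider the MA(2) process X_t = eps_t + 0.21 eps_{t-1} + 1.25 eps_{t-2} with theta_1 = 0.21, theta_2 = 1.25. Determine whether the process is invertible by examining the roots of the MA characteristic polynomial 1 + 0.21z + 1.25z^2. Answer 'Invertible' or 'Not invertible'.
\text{Not invertible}

The MA(q) characteristic polynomial is P(z) = 1 + 0.21z + 1.25z^2.
Invertibility requires all roots to lie outside the unit circle, i.e. |z| > 1 for every root.
Set 1 + (0.21) z + (1.25) z^2 = 0, i.e. a z^2 + b z + c = 0 with a = 1.25, b = 0.21, c = 1.
Discriminant D = b^2 - 4ac = (0.21)^2 - 4*(1.25)*1 = 0.0441 - (5) = -4.9559.
D < 0, so the roots are the complex-conjugate pair z = (-b +/- i sqrt(-D)) / (2a) = -0.084 +/- 0.8905i.
For a conjugate pair |z|^2 = z * conj(z) = (product of roots) = c/a = 1/(1.25) = 0.8, so |z| = sqrt(0.8) = 0.8944 for both roots.
Moduli of all roots: 0.8944, 0.8944.
All moduli strictly greater than 1? No.
Verdict: Not invertible.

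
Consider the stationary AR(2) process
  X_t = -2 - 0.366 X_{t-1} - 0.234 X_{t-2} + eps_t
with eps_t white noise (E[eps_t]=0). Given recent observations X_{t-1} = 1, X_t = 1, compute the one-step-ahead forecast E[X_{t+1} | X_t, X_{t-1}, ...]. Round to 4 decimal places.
E[X_{t+1} \mid \mathcal F_t] = -2.6000

For an AR(p) model X_t = c + sum_i phi_i X_{t-i} + eps_t, the
one-step-ahead conditional mean is
  E[X_{t+1} | X_t, ...] = c + sum_i phi_i X_{t+1-i}.
Substitute known values:
  E[X_{t+1} | ...] = -2 + (-0.366) * (1) + (-0.234) * (1)
                   = -2.6000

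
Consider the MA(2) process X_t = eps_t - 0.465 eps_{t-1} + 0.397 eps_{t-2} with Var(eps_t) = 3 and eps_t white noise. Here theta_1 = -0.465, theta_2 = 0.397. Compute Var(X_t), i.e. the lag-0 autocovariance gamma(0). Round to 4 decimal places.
\gamma(0) = 4.1215

For an MA(q) process X_t = eps_t + sum_i theta_i eps_{t-i} with
Var(eps_t) = sigma^2, the variance is
  gamma(0) = sigma^2 * (1 + sum_i theta_i^2).
  sum_i theta_i^2 = (-0.465)^2 + (0.397)^2 = 0.216225 + 0.157609 = 0.373834.
  gamma(0) = 3 * (1 + 0.373834) = 3 * 1.373834 = 4.121502, which rounds to 4.1215.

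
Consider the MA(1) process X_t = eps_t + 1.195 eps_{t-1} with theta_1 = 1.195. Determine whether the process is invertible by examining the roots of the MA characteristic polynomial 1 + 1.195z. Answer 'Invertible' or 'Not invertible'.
\text{Not invertible}

The MA(q) characteristic polynomial is P(z) = 1 + 1.195z.
Invertibility requires all roots to lie outside the unit circle, i.e. |z| > 1 for every root.
This is linear in z: 1 + (1.195) z = 0  =>  z = -1/(1.195) = -0.83682,  |z| = 0.83682.
Moduli of all roots: 0.8368.
All moduli strictly greater than 1? No.
Verdict: Not invertible.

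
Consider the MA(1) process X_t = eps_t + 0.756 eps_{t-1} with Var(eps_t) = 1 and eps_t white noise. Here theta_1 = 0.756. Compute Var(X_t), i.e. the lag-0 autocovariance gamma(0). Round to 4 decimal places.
\gamma(0) = 1.5715

For an MA(q) process X_t = eps_t + sum_i theta_i eps_{t-i} with
Var(eps_t) = sigma^2, the variance is
  gamma(0) = sigma^2 * (1 + sum_i theta_i^2).
  sum_i theta_i^2 = (0.756)^2 = 0.571536.
  gamma(0) = 1 * (1 + 0.571536) = 1 * 1.571536 = 1.571536, which rounds to 1.5715.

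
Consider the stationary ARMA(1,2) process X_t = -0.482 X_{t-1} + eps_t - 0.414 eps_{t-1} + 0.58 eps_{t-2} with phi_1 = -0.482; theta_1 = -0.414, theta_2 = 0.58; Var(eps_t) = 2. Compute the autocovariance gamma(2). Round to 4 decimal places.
\gamma(2) = 3.5175

Multiply the model equation by X_{t-k} and take expectations. With theta_0 = psi_0 = 1 and psi_j the MA(infinity) weights, this gives
  gamma(k) - sum_i phi_i gamma(k-i) = c_k,
  c_k = sigma^2 * sum_{j=k..q} theta_j psi_{j-k}   (c_k = 0 for k > q),
using gamma(-m) = gamma(m).
psi-weights needed (psi_j = theta_j + sum_i phi_i psi_{j-i}):
  psi_1 = theta_1 + phi_1 = -0.414 + (-0.482) = -0.896
  psi_2 = theta_2 + phi_1 psi_1 = 0.58 + (-0.482)(-0.896) = 1.011872
Right-hand sides:
  c_0 = sigma^2 (1 + theta_1 psi_1 + theta_2 psi_2) = 2 * (1 + (-0.414)(-0.896) + (0.58)(1.011872)) = 2 * 1.95783 = 3.91566
  c_1 = sigma^2 (theta_1 + theta_2 psi_1) = 2 * (-0.414 + (0.58)(-0.896)) = -1.86736
  c_2 = sigma^2 theta_2 = 2 * (0.58) = 1.16
Equations for k = 0 and k = 1 (AR order 1):
  gamma(0) = phi_1 gamma(1) + c_0
  gamma(1) = phi_1 gamma(0) + c_1
Substituting the second into the first: gamma(0) (1 - phi_1^2) = c_0 + phi_1 c_1, so
  gamma(0) = (c_0 + phi_1 c_1) / (1 - phi_1^2) = (3.91566 + (-0.482)(-1.86736)) / (1 - (-0.482)^2) = 4.815727 / 0.767676 = 6.273124.
  gamma(1) = phi_1 gamma(0) + c_1 = (-0.482)(6.273124) + (-1.86736) = -4.891006.
For k = 2: gamma(2) = phi_1 gamma(1) + c_2
  = (-0.482)(-4.891006) + (1.16) = 3.517465.
Therefore gamma(2) = 3.5175 (to 4 decimal places).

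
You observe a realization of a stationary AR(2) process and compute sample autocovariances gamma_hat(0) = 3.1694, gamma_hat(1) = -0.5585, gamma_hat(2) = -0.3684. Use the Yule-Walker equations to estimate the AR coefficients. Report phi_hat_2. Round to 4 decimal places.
\hat\phi_{2} = -0.1520

The Yule-Walker equations for an AR(p) process read, in matrix form,
  Gamma_p phi = r_p,   with   (Gamma_p)_{ij} = gamma(|i - j|),
                       (r_p)_i = gamma(i),   i,j = 1..p.
Substitute the sample gammas (Toeplitz matrix and right-hand side of size 2):
  Gamma_p = [[3.1694, -0.5585], [-0.5585, 3.1694]]
  r_p     = [-0.5585, -0.3684]
Written out:
  3.1694 phi_1 - 0.5585 phi_2 = -0.5585
  -0.5585 phi_1 + 3.1694 phi_2 = -0.3684
Solve by Cramer's rule:
  det = gamma(0)^2 - gamma(1)^2 = (3.1694)^2 - (-0.5585)^2 = 10.04509636 - 0.31192225 = 9.73317411
  phi_hat_1 = [gamma(1) gamma(0) - gamma(1) gamma(2)] / det = [(-0.5585)(3.1694) - (-0.5585)(-0.3684)] / 9.73317411 = -1.9758613 / 9.73317411 = -0.203
  phi_hat_2 = [gamma(0) gamma(2) - gamma(1)^2] / det = [(3.1694)(-0.3684) - (-0.5585)^2] / 9.73317411 = -1.47952921 / 9.73317411 = -0.152
So phi_hat = [-0.2030, -0.1520].
Therefore phi_hat_2 = -0.1520.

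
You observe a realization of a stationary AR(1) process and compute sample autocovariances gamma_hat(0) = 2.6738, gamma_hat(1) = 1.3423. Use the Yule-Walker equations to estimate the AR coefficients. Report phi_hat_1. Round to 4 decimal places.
\hat\phi_{1} = 0.5020

The Yule-Walker equations for an AR(p) process read, in matrix form,
  Gamma_p phi = r_p,   with   (Gamma_p)_{ij} = gamma(|i - j|),
                       (r_p)_i = gamma(i),   i,j = 1..p.
Substitute the sample gammas (Toeplitz matrix and right-hand side of size 1):
  Gamma_p = [[2.6738]]
  r_p     = [1.3423]
With p = 1 this is the single equation gamma(0) phi_1 = gamma(1):
  phi_hat_1 = gamma(1) / gamma(0) = 1.3423 / 2.6738 = 0.5020.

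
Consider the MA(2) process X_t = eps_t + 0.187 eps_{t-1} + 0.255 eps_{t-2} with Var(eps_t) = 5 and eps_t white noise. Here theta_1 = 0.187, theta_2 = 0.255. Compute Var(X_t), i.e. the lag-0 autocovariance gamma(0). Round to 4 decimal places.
\gamma(0) = 5.5000

For an MA(q) process X_t = eps_t + sum_i theta_i eps_{t-i} with
Var(eps_t) = sigma^2, the variance is
  gamma(0) = sigma^2 * (1 + sum_i theta_i^2).
  sum_i theta_i^2 = (0.187)^2 + (0.255)^2 = 0.034969 + 0.065025 = 0.099994.
  gamma(0) = 5 * (1 + 0.099994) = 5 * 1.099994 = 5.49997, which rounds to 5.5000.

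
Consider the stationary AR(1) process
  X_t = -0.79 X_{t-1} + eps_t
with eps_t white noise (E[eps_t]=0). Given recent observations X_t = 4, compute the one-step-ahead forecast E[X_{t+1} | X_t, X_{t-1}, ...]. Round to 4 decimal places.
E[X_{t+1} \mid \mathcal F_t] = -3.1600

For an AR(p) model X_t = c + sum_i phi_i X_{t-i} + eps_t, the
one-step-ahead conditional mean is
  E[X_{t+1} | X_t, ...] = c + sum_i phi_i X_{t+1-i}.
Substitute known values:
  E[X_{t+1} | ...] = (-0.79) * (4)
                   = -3.1600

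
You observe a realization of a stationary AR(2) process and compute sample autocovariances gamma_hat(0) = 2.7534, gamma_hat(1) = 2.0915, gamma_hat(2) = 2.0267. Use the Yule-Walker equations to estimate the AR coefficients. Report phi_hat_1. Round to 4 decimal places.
\hat\phi_{1} = 0.4740

The Yule-Walker equations for an AR(p) process read, in matrix form,
  Gamma_p phi = r_p,   with   (Gamma_p)_{ij} = gamma(|i - j|),
                       (r_p)_i = gamma(i),   i,j = 1..p.
Substitute the sample gammas (Toeplitz matrix and right-hand side of size 2):
  Gamma_p = [[2.7534, 2.0915], [2.0915, 2.7534]]
  r_p     = [2.0915, 2.0267]
Written out:
  2.7534 phi_1 + 2.0915 phi_2 = 2.0915
  2.0915 phi_1 + 2.7534 phi_2 = 2.0267
Solve by Cramer's rule:
  det = gamma(0)^2 - gamma(1)^2 = (2.7534)^2 - (2.0915)^2 = 7.58121156 - 4.37437225 = 3.20683931
  phi_hat_1 = [gamma(1) gamma(0) - gamma(1) gamma(2)] / det = [(2.0915)(2.7534) - (2.0915)(2.0267)] / 3.20683931 = 1.51989305 / 3.20683931 = 0.474
  phi_hat_2 = [gamma(0) gamma(2) - gamma(1)^2] / det = [(2.7534)(2.0267) - (2.0915)^2] / 3.20683931 = 1.20594353 / 3.20683931 = 0.3761
So phi_hat = [0.4740, 0.3761].
Therefore phi_hat_1 = 0.4740.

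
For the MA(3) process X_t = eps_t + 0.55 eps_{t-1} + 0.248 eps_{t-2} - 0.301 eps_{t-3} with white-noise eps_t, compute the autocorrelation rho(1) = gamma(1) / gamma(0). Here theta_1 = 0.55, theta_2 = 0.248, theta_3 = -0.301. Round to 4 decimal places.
\rho(1) = 0.4206

For an MA(q) process with theta_0 = 1, the autocovariance is
  gamma(k) = sigma^2 * sum_{i=0..q-k} theta_i * theta_{i+k},
and rho(k) = gamma(k) / gamma(0). Sigma^2 cancels.
  numerator   = (1)*(0.55) + (0.55)*(0.248) + (0.248)*(-0.301) = 0.611752.
  denominator = (1)^2 + (0.55)^2 + (0.248)^2 + (-0.301)^2 = 1.454605.
  rho(1) = 0.611752 / 1.454605 = 0.4206.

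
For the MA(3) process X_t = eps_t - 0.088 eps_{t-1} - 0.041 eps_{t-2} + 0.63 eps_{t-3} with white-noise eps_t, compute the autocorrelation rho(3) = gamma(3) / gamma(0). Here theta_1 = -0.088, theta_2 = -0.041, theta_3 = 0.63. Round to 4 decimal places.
\rho(3) = 0.4480

For an MA(q) process with theta_0 = 1, the autocovariance is
  gamma(k) = sigma^2 * sum_{i=0..q-k} theta_i * theta_{i+k},
and rho(k) = gamma(k) / gamma(0). Sigma^2 cancels.
  numerator   = (1)*(0.63) = 0.63.
  denominator = (1)^2 + (-0.088)^2 + (-0.041)^2 + (0.63)^2 = 1.406325.
  rho(3) = 0.63 / 1.406325 = 0.4480.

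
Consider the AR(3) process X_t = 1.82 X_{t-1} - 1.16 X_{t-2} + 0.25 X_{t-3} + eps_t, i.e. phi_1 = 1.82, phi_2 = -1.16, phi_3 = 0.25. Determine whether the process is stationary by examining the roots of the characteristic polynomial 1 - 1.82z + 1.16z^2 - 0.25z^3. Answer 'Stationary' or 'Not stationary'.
\text{Stationary}

The AR(p) characteristic polynomial is P(z) = 1 - 1.82z + 1.16z^2 - 0.25z^3.
Stationarity requires all roots to lie outside the unit circle, i.e. |z| > 1 for every root.
Degree 3: look for a simple real root z0 first, then factor out (1 - z/z0) and solve the remaining quadratic.
Testing z0 = 2: P(2) = 1 + (-1.82)(2) + (1.16)(2)^2 + (-0.25)(2)^3
  = 1 + (-3.64) + (4.64) + (-2) = 0.  So z_0 = 2 is a root, |z_0| = 2.
Divide out the factor (1 - 0.5 z) = (1 - z/z0) (since 1/z0 = 0.5):
  P(z) = (1 - 0.5 z)(1 + (-1.32) z + (0.5) z^2)
  [check: z-coef -1.32 - (0.5) = -1.82; z^2-coef 0.5 - (0.5)(-1.32) = 1.16; z^3-coef -(0.5)(0.5) = -0.25.]
Remaining roots from the quadratic factor 1 + (-1.32) z + (0.5) z^2:
  Set 1 + (-1.32) z + (0.5) z^2 = 0, i.e. a z^2 + b z + c = 0 with a = 0.5, b = -1.32, c = 1.
  Discriminant D = b^2 - 4ac = (-1.32)^2 - 4*(0.5)*1 = 1.7424 - (2) = -0.2576.
  D < 0, so the roots are the complex-conjugate pair z = (-b +/- i sqrt(-D)) / (2a) = 1.32 +/- 0.5075i.
  For a conjugate pair |z|^2 = z * conj(z) = (product of roots) = c/a = 1/(0.5) = 2, so |z| = sqrt(2) = 1.4142 for both roots.
Moduli of all roots: 2.0000, 1.4142, 1.4142.
All moduli strictly greater than 1? Yes.
Verdict: Stationary.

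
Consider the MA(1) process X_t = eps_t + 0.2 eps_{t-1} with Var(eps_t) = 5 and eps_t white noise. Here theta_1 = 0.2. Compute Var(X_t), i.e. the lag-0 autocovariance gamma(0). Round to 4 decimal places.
\gamma(0) = 5.2000

For an MA(q) process X_t = eps_t + sum_i theta_i eps_{t-i} with
Var(eps_t) = sigma^2, the variance is
  gamma(0) = sigma^2 * (1 + sum_i theta_i^2).
  sum_i theta_i^2 = (0.2)^2 = 0.04.
  gamma(0) = 5 * (1 + 0.04) = 5 * 1.04 = 5.2, which rounds to 5.2000.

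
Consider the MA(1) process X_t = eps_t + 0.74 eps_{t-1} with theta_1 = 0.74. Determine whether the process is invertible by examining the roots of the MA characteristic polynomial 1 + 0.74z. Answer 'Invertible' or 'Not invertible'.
\text{Invertible}

The MA(q) characteristic polynomial is P(z) = 1 + 0.74z.
Invertibility requires all roots to lie outside the unit circle, i.e. |z| > 1 for every root.
This is linear in z: 1 + (0.74) z = 0  =>  z = -1/(0.74) = -1.351351,  |z| = 1.351351.
Moduli of all roots: 1.3514.
All moduli strictly greater than 1? Yes.
Verdict: Invertible.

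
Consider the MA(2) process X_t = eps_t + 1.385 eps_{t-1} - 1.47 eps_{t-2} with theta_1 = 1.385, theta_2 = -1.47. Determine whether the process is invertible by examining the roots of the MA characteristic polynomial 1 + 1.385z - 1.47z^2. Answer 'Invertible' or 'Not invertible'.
\text{Not invertible}

The MA(q) characteristic polynomial is P(z) = 1 + 1.385z - 1.47z^2.
Invertibility requires all roots to lie outside the unit circle, i.e. |z| > 1 for every root.
Set 1 + (1.385) z + (-1.47) z^2 = 0, i.e. a z^2 + b z + c = 0 with a = -1.47, b = 1.385, c = 1.
Discriminant D = b^2 - 4ac = (1.385)^2 - 4*(-1.47)*1 = 1.918225 - (-5.88) = 7.798225.
D >= 0, so the roots are real: z = (-b +/- sqrt(D)) / (2a) = (-1.385 +/- 2.79253) / (-2.94).
  z_1 = (-1.385 + 2.79253) / (-2.94) = -0.4788,   |z_1| = 0.4788.
  z_2 = (-1.385 - 2.79253) / (-2.94) = 1.4209,   |z_2| = 1.4209.
Moduli of all roots: 0.4788, 1.4209.
All moduli strictly greater than 1? No.
Verdict: Not invertible.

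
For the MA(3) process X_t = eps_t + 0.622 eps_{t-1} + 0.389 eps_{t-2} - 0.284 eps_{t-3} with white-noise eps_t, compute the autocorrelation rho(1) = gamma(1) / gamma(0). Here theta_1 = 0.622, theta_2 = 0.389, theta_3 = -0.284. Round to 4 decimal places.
\rho(1) = 0.4654

For an MA(q) process with theta_0 = 1, the autocovariance is
  gamma(k) = sigma^2 * sum_{i=0..q-k} theta_i * theta_{i+k},
and rho(k) = gamma(k) / gamma(0). Sigma^2 cancels.
  numerator   = (1)*(0.622) + (0.622)*(0.389) + (0.389)*(-0.284) = 0.753482.
  denominator = (1)^2 + (0.622)^2 + (0.389)^2 + (-0.284)^2 = 1.618861.
  rho(1) = 0.753482 / 1.618861 = 0.4654.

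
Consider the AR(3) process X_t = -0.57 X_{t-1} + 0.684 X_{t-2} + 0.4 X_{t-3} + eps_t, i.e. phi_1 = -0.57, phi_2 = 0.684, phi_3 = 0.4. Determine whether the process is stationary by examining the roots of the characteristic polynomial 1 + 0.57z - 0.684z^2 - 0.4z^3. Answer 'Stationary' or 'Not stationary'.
\text{Stationary}

The AR(p) characteristic polynomial is P(z) = 1 + 0.57z - 0.684z^2 - 0.4z^3.
Stationarity requires all roots to lie outside the unit circle, i.e. |z| > 1 for every root.
Degree 3: look for a simple real root z0 first, then factor out (1 - z/z0) and solve the remaining quadratic.
Testing z0 = -1.25: P(-1.25) = 1 + (0.57)(-1.25) + (-0.684)(-1.25)^2 + (-0.4)(-1.25)^3
  = 1 + (-0.7125) + (-1.06875) + (0.78125) = 0.  So z_0 = -1.25 is a root, |z_0| = 1.25.
Divide out the factor (1 + 0.8 z) = (1 - z/z0) (since 1/z0 = -0.8):
  P(z) = (1 + 0.8 z)(1 + (-0.23) z + (-0.5) z^2)
  [check: z-coef -0.23 - (-0.8) = 0.57; z^2-coef -0.5 - (-0.8)(-0.23) = -0.684; z^3-coef -(-0.8)(-0.5) = -0.4.]
Remaining roots from the quadratic factor 1 + (-0.23) z + (-0.5) z^2:
  Set 1 + (-0.23) z + (-0.5) z^2 = 0, i.e. a z^2 + b z + c = 0 with a = -0.5, b = -0.23, c = 1.
  Discriminant D = b^2 - 4ac = (-0.23)^2 - 4*(-0.5)*1 = 0.0529 - (-2) = 2.0529.
  D >= 0, so the roots are real: z = (-b +/- sqrt(D)) / (2a) = (0.23 +/- 1.432794) / (-1).
    z_1 = (0.23 + 1.432794) / (-1) = -1.6628,   |z_1| = 1.6628.
    z_2 = (0.23 - 1.432794) / (-1) = 1.2028,   |z_2| = 1.2028.
Moduli of all roots: 1.2500, 1.6628, 1.2028.
All moduli strictly greater than 1? Yes.
Verdict: Stationary.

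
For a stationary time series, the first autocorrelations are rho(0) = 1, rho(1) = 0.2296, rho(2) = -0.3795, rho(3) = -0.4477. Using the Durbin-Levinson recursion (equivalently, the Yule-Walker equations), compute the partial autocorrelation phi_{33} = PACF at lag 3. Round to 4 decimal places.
\phi_{33} = -0.2880

The PACF at lag k is phi_{kk}, the last component of the solution
to the Yule-Walker system G_k phi = r_k where
  (G_k)_{ij} = rho(|i - j|), (r_k)_i = rho(i), i,j = 1..k.
Equivalently, Durbin-Levinson gives phi_{kk} iteratively:
  phi_{11} = rho(1)
  phi_{kk} = [rho(k) - sum_{j=1..k-1} phi_{k-1,j} rho(k-j)]
            / [1 - sum_{j=1..k-1} phi_{k-1,j} rho(j)],
  phi_{k,j} = phi_{k-1,j} - phi_{kk} phi_{k-1,k-j},  j = 1..k-1.
Step k = 1:
  phi_11 = rho(1) = 0.2296.
Step k = 2:
  phi_22 = [rho(2) - phi_11 rho(1)] / [1 - phi_11 rho(1)] = [-0.3795 - (0.2296)(0.2296)] / [1 - (0.2296)(0.2296)]
         = -0.43221616 / 0.94728384 = -0.456269.
  Update: phi_21 = phi_11 - phi_22 phi_11 = 0.2296 - (-0.456269)(0.2296) = 0.334359.
Step k = 3:
  phi_33 = [rho(3) - phi_21 rho(2) - phi_22 rho(1)] / [1 - phi_21 rho(1) - phi_22 rho(2)]
    numerator   = -0.4477 - (0.334359)(-0.3795) - (-0.456269)(0.2296) = -0.21605129
    denominator = 1 - (0.334359)(0.2296) - (-0.456269)(-0.3795) = 0.75007705
  phi_33 = -0.21605129 / 0.75007705 = -0.288.
Therefore phi_{33} = -0.2880.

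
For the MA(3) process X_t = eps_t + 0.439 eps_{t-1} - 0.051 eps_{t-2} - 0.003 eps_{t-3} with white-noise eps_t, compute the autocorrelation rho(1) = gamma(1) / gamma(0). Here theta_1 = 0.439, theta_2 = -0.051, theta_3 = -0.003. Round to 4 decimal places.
\rho(1) = 0.3487

For an MA(q) process with theta_0 = 1, the autocovariance is
  gamma(k) = sigma^2 * sum_{i=0..q-k} theta_i * theta_{i+k},
and rho(k) = gamma(k) / gamma(0). Sigma^2 cancels.
  numerator   = (1)*(0.439) + (0.439)*(-0.051) + (-0.051)*(-0.003) = 0.416764.
  denominator = (1)^2 + (0.439)^2 + (-0.051)^2 + (-0.003)^2 = 1.195331.
  rho(1) = 0.416764 / 1.195331 = 0.3487.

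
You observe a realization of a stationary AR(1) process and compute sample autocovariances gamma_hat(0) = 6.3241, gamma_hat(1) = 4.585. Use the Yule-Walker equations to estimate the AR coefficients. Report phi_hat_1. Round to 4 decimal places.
\hat\phi_{1} = 0.7250

The Yule-Walker equations for an AR(p) process read, in matrix form,
  Gamma_p phi = r_p,   with   (Gamma_p)_{ij} = gamma(|i - j|),
                       (r_p)_i = gamma(i),   i,j = 1..p.
Substitute the sample gammas (Toeplitz matrix and right-hand side of size 1):
  Gamma_p = [[6.3241]]
  r_p     = [4.585]
With p = 1 this is the single equation gamma(0) phi_1 = gamma(1):
  phi_hat_1 = gamma(1) / gamma(0) = 4.585 / 6.3241 = 0.7250.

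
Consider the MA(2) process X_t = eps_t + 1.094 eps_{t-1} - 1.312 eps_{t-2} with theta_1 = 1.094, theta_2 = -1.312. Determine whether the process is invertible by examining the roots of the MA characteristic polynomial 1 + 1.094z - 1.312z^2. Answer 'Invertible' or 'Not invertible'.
\text{Not invertible}

The MA(q) characteristic polynomial is P(z) = 1 + 1.094z - 1.312z^2.
Invertibility requires all roots to lie outside the unit circle, i.e. |z| > 1 for every root.
Set 1 + (1.094) z + (-1.312) z^2 = 0, i.e. a z^2 + b z + c = 0 with a = -1.312, b = 1.094, c = 1.
Discriminant D = b^2 - 4ac = (1.094)^2 - 4*(-1.312)*1 = 1.196836 - (-5.248) = 6.444836.
D >= 0, so the roots are real: z = (-b +/- sqrt(D)) / (2a) = (-1.094 +/- 2.538668) / (-2.624).
  z_1 = (-1.094 + 2.538668) / (-2.624) = -0.5506,   |z_1| = 0.5506.
  z_2 = (-1.094 - 2.538668) / (-2.624) = 1.3844,   |z_2| = 1.3844.
Moduli of all roots: 0.5506, 1.3844.
All moduli strictly greater than 1? No.
Verdict: Not invertible.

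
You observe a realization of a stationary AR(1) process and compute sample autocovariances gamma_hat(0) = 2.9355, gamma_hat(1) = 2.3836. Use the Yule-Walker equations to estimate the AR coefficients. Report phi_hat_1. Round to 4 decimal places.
\hat\phi_{1} = 0.8120

The Yule-Walker equations for an AR(p) process read, in matrix form,
  Gamma_p phi = r_p,   with   (Gamma_p)_{ij} = gamma(|i - j|),
                       (r_p)_i = gamma(i),   i,j = 1..p.
Substitute the sample gammas (Toeplitz matrix and right-hand side of size 1):
  Gamma_p = [[2.9355]]
  r_p     = [2.3836]
With p = 1 this is the single equation gamma(0) phi_1 = gamma(1):
  phi_hat_1 = gamma(1) / gamma(0) = 2.3836 / 2.9355 = 0.8120.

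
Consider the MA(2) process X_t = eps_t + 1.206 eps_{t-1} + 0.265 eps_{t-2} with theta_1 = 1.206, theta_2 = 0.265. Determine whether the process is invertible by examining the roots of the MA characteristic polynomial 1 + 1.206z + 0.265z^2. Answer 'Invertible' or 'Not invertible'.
\text{Invertible}

The MA(q) characteristic polynomial is P(z) = 1 + 1.206z + 0.265z^2.
Invertibility requires all roots to lie outside the unit circle, i.e. |z| > 1 for every root.
Set 1 + (1.206) z + (0.265) z^2 = 0, i.e. a z^2 + b z + c = 0 with a = 0.265, b = 1.206, c = 1.
Discriminant D = b^2 - 4ac = (1.206)^2 - 4*(0.265)*1 = 1.454436 - (1.06) = 0.394436.
D >= 0, so the roots are real: z = (-b +/- sqrt(D)) / (2a) = (-1.206 +/- 0.628041) / (0.53).
  z_1 = (-1.206 + 0.628041) / (0.53) = -1.0905,   |z_1| = 1.0905.
  z_2 = (-1.206 - 0.628041) / (0.53) = -3.4605,   |z_2| = 3.4605.
Moduli of all roots: 1.0905, 3.4605.
All moduli strictly greater than 1? Yes.
Verdict: Invertible.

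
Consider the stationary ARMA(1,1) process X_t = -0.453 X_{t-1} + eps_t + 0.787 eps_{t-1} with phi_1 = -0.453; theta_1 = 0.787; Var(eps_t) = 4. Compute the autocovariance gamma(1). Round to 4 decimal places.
\gamma(1) = 1.0817

Multiply the model equation by X_{t-k} and take expectations. With theta_0 = psi_0 = 1 and psi_j the MA(infinity) weights, this gives
  gamma(k) - sum_i phi_i gamma(k-i) = c_k,
  c_k = sigma^2 * sum_{j=k..q} theta_j psi_{j-k}   (c_k = 0 for k > q),
using gamma(-m) = gamma(m).
psi-weights needed (psi_j = theta_j + sum_i phi_i psi_{j-i}):
  psi_1 = theta_1 + phi_1 = 0.787 + (-0.453) = 0.334
Right-hand sides:
  c_0 = sigma^2 (1 + theta_1 psi_1) = 4 * (1 + (0.787)(0.334)) = 4 * 1.262858 = 5.051432
  c_1 = sigma^2 theta_1 = 4 * (0.787) = 3.148
  c_2 = 0
Equations for k = 0 and k = 1 (AR order 1):
  gamma(0) = phi_1 gamma(1) + c_0
  gamma(1) = phi_1 gamma(0) + c_1
Substituting the second into the first: gamma(0) (1 - phi_1^2) = c_0 + phi_1 c_1, so
  gamma(0) = (c_0 + phi_1 c_1) / (1 - phi_1^2) = (5.051432 + (-0.453)(3.148)) / (1 - (-0.453)^2) = 3.625388 / 0.794791 = 4.561436.
  gamma(1) = phi_1 gamma(0) + c_1 = (-0.453)(4.561436) + (3.148) = 1.08167.
Therefore gamma(1) = 1.0817 (to 4 decimal places).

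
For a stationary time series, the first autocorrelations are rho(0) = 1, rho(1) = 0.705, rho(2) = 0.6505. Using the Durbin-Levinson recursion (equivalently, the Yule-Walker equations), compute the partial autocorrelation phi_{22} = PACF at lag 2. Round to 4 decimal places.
\phi_{22} = 0.3051

The PACF at lag k is phi_{kk}, the last component of the solution
to the Yule-Walker system G_k phi = r_k where
  (G_k)_{ij} = rho(|i - j|), (r_k)_i = rho(i), i,j = 1..k.
Equivalently, Durbin-Levinson gives phi_{kk} iteratively:
  phi_{11} = rho(1)
  phi_{kk} = [rho(k) - sum_{j=1..k-1} phi_{k-1,j} rho(k-j)]
            / [1 - sum_{j=1..k-1} phi_{k-1,j} rho(j)],
  phi_{k,j} = phi_{k-1,j} - phi_{kk} phi_{k-1,k-j},  j = 1..k-1.
Step k = 1:
  phi_11 = rho(1) = 0.705.
Step k = 2:
  phi_22 = [rho(2) - phi_11 rho(1)] / [1 - phi_11 rho(1)] = [0.6505 - (0.705)(0.705)] / [1 - (0.705)(0.705)]
         = 0.153475 / 0.502975 = 0.3051.
Therefore phi_{22} = 0.3051.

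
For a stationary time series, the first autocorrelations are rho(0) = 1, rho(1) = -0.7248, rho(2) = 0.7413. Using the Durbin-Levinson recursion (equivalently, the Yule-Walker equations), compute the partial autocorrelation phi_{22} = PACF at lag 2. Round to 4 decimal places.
\phi_{22} = 0.4550

The PACF at lag k is phi_{kk}, the last component of the solution
to the Yule-Walker system G_k phi = r_k where
  (G_k)_{ij} = rho(|i - j|), (r_k)_i = rho(i), i,j = 1..k.
Equivalently, Durbin-Levinson gives phi_{kk} iteratively:
  phi_{11} = rho(1)
  phi_{kk} = [rho(k) - sum_{j=1..k-1} phi_{k-1,j} rho(k-j)]
            / [1 - sum_{j=1..k-1} phi_{k-1,j} rho(j)],
  phi_{k,j} = phi_{k-1,j} - phi_{kk} phi_{k-1,k-j},  j = 1..k-1.
Step k = 1:
  phi_11 = rho(1) = -0.7248.
Step k = 2:
  phi_22 = [rho(2) - phi_11 rho(1)] / [1 - phi_11 rho(1)] = [0.7413 - (-0.7248)(-0.7248)] / [1 - (-0.7248)(-0.7248)]
         = 0.21596496 / 0.47466496 = 0.455.
Therefore phi_{22} = 0.4550.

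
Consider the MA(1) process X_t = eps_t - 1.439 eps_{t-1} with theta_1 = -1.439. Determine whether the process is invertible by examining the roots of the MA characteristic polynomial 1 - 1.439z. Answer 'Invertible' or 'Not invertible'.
\text{Not invertible}

The MA(q) characteristic polynomial is P(z) = 1 - 1.439z.
Invertibility requires all roots to lie outside the unit circle, i.e. |z| > 1 for every root.
This is linear in z: 1 + (-1.439) z = 0  =>  z = -1/(-1.439) = 0.694927,  |z| = 0.694927.
Moduli of all roots: 0.6949.
All moduli strictly greater than 1? No.
Verdict: Not invertible.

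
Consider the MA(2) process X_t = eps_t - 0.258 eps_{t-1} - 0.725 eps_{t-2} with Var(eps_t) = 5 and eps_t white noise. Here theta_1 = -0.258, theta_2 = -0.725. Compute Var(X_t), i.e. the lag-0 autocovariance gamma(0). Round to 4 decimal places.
\gamma(0) = 7.9609

For an MA(q) process X_t = eps_t + sum_i theta_i eps_{t-i} with
Var(eps_t) = sigma^2, the variance is
  gamma(0) = sigma^2 * (1 + sum_i theta_i^2).
  sum_i theta_i^2 = (-0.258)^2 + (-0.725)^2 = 0.066564 + 0.525625 = 0.592189.
  gamma(0) = 5 * (1 + 0.592189) = 5 * 1.592189 = 7.960945, which rounds to 7.9609.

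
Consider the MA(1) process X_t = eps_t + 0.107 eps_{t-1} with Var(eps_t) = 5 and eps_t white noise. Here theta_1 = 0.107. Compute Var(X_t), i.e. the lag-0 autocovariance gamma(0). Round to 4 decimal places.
\gamma(0) = 5.0572

For an MA(q) process X_t = eps_t + sum_i theta_i eps_{t-i} with
Var(eps_t) = sigma^2, the variance is
  gamma(0) = sigma^2 * (1 + sum_i theta_i^2).
  sum_i theta_i^2 = (0.107)^2 = 0.011449.
  gamma(0) = 5 * (1 + 0.011449) = 5 * 1.011449 = 5.057245, which rounds to 5.0572.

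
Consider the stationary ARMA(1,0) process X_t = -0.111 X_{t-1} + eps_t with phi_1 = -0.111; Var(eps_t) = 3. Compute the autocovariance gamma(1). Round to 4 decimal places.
\gamma(1) = -0.3372

Multiply the model equation by X_{t-k} and take expectations. With theta_0 = psi_0 = 1 and psi_j the MA(infinity) weights, this gives
  gamma(k) - sum_i phi_i gamma(k-i) = c_k,
  c_k = sigma^2 * sum_{j=k..q} theta_j psi_{j-k}   (c_k = 0 for k > q),
using gamma(-m) = gamma(m).
Pure AR (q = 0): c_0 = sigma^2 = 3, c_k = 0 for k >= 1.
Equations for k = 0 and k = 1 (AR order 1):
  gamma(0) = phi_1 gamma(1) + c_0
  gamma(1) = phi_1 gamma(0) + c_1
Substituting the second into the first: gamma(0) (1 - phi_1^2) = c_0 + phi_1 c_1, so
  gamma(0) = c_0 / (1 - phi_1^2) = 3 / (1 - (-0.111)^2) = 3 / 0.987679 = 3.037424.
  gamma(1) = phi_1 gamma(0) = (-0.111)(3.037424) = -0.337154.
Therefore gamma(1) = -0.3372 (to 4 decimal places).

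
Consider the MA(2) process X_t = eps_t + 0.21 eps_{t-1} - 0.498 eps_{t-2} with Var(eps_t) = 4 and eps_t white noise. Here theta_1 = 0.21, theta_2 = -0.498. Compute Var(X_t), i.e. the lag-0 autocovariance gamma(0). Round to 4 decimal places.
\gamma(0) = 5.1684

For an MA(q) process X_t = eps_t + sum_i theta_i eps_{t-i} with
Var(eps_t) = sigma^2, the variance is
  gamma(0) = sigma^2 * (1 + sum_i theta_i^2).
  sum_i theta_i^2 = (0.21)^2 + (-0.498)^2 = 0.0441 + 0.248004 = 0.292104.
  gamma(0) = 4 * (1 + 0.292104) = 4 * 1.292104 = 5.168416, which rounds to 5.1684.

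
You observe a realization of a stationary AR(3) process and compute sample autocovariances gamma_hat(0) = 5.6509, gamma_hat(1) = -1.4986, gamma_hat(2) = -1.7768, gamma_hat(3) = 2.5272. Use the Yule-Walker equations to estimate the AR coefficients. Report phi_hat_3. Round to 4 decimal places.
\hat\phi_{3} = 0.2850

The Yule-Walker equations for an AR(p) process read, in matrix form,
  Gamma_p phi = r_p,   with   (Gamma_p)_{ij} = gamma(|i - j|),
                       (r_p)_i = gamma(i),   i,j = 1..p.
Substitute the sample gammas (Toeplitz matrix and right-hand side of size 3):
  Gamma_p = [[5.6509, -1.4986, -1.7768], [-1.4986, 5.6509, -1.4986], [-1.7768, -1.4986, 5.6509]]
  r_p     = [-1.4986, -1.7768, 2.5272]
Written out (R1..R3):
  (R1) 5.6509 phi_1 - 1.4986 phi_2 - 1.7768 phi_3 = -1.4986
  (R2) -1.4986 phi_1 + 5.6509 phi_2 - 1.4986 phi_3 = -1.7768
  (R3) -1.7768 phi_1 - 1.4986 phi_2 + 5.6509 phi_3 = 2.5272
Gaussian elimination:
  R2 <- R2 - (-1.4986/5.6509) R1 = R2 - (-0.265197) R1:  5.253476 phi_2 - 1.969801 phi_3 = -2.174224
  R3 <- R3 - (-1.7768/5.6509) R1 = R3 - (-0.314428) R1:  -1.969801 phi_2 + 5.092225 phi_3 = 2.055999
  R3 <- R3 - (-1.969801/5.253476) R2 = R3 - (-0.374952) R2:  4.353644 phi_3 = 1.240769
Back-substitution:
  phi_hat_3 = 1.240769 / 4.353644 = 0.284996
  phi_hat_2 = (-2.174224 - (-1.969801)(0.284996)) / 5.253476 = -0.307004
  phi_hat_1 = (-1.4986 - (-1.4986)(-0.307004) - (-1.7768)(0.284996)) / 5.6509 = -0.257003
So phi_hat = [-0.2570, -0.3070, 0.2850].
Therefore phi_hat_3 = 0.2850.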